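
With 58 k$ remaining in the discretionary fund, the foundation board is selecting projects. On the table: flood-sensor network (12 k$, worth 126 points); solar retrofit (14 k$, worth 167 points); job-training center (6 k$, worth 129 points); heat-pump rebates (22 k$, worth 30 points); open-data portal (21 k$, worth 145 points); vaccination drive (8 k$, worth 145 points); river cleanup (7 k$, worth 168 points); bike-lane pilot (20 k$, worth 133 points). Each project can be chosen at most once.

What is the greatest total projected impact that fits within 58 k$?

754

Density check — river cleanup 24.00, job-training center 21.50, vaccination drive 18.12 are the best per k$.
Greedy by ratio would take flood-sensor network + solar retrofit + job-training center + vaccination drive + river cleanup: 47 k$ used, total 735.
The 12 k$ tied up in flood-sensor network is better spent on open-data portal — total rises to 754 (56 k$).
Next best is solar retrofit + job-training center + vaccination drive + river cleanup + bike-lane pilot at 742 (55 k$) — short by 12.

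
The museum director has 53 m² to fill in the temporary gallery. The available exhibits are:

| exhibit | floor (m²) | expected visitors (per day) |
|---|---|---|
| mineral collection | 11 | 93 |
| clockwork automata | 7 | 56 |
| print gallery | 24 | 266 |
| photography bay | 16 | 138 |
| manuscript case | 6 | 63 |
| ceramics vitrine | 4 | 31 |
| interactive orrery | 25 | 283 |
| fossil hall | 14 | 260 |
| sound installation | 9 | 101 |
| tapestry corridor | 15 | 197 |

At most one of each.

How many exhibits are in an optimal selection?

3

The maximum expected visitors within 53 m² is 723.
print gallery + fossil hall + tapestry corridor hits 723 at 53 m².
Any selection reaching 723 contains exactly 3 exhibits.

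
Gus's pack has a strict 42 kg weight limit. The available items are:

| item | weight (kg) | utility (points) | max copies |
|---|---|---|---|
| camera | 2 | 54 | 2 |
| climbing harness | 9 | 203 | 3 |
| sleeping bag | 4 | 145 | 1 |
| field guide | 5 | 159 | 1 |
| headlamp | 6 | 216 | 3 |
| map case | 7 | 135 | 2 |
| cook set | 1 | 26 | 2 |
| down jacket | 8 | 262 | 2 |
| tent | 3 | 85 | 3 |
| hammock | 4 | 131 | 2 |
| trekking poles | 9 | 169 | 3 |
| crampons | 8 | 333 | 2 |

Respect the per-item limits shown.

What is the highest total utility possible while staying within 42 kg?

Sleeping bag + 3×headlamp + hammock + 2×crampons uses 42 of the 42 kg and totals 1590.
Every other selection either busts 42 kg or exceeds an availability limit or fails to beat 1590.

1590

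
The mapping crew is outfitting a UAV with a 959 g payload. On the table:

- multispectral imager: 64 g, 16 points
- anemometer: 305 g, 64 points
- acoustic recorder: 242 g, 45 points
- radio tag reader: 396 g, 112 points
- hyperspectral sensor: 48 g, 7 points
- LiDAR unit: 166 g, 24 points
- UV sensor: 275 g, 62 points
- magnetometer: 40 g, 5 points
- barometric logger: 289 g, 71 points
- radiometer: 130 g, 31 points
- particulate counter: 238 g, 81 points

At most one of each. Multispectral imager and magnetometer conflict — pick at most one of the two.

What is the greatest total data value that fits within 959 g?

264

Density check — particulate counter 0.34, radio tag reader 0.28, multispectral imager 0.25 are the best per g.
Taking radio tag reader + barometric logger + particulate counter: 923 g used, 264 in data value.
Next best is radio tag reader + hyperspectral sensor + UV sensor + particulate counter at 262 (957 g) — short by 2.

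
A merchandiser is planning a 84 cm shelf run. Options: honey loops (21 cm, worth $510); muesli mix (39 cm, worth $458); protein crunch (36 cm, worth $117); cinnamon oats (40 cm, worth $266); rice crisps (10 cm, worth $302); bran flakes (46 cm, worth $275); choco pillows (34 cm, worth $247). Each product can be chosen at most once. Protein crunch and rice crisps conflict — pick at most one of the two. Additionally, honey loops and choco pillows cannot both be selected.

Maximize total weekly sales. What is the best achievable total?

1270

Taking honey loops + muesli mix + rice crisps: 70 cm used, 1270 in weekly sales.
Runner-up honey loops + rice crisps + bran flakes tops out at 1087.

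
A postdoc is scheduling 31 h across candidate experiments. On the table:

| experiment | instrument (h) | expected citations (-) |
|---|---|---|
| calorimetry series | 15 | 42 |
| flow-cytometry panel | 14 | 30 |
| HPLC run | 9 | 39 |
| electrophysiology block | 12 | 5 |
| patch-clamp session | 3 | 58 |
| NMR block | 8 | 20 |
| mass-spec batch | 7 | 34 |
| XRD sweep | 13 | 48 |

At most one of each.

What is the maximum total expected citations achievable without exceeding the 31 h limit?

160

Taking the top-ratio experiments first gives HPLC run + patch-clamp session + NMR block + mass-spec batch for 151 (27 h).
Dropping HPLC run frees 9 h; slotting in XRD sweep (13 h) lifts the total to 160 at 31 h.
Every other selection either busts 31 h or fails to beat 160.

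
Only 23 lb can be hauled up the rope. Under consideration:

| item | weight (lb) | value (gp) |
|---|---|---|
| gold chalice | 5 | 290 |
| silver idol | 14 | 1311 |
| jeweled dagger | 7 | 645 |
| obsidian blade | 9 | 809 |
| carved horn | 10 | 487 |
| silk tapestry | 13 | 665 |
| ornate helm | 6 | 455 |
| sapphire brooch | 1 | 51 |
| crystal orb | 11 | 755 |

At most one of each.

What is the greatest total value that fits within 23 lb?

2120

Filling by ratio: silver idol + jeweled dagger + sapphire brooch for 2007, with 1 lb left unused.
Replace jeweled dagger and sapphire brooch with obsidian blade: the trade gains 113 net, giving 2120 at 23 lb.
Every other selection either busts 23 lb or fails to beat 2120.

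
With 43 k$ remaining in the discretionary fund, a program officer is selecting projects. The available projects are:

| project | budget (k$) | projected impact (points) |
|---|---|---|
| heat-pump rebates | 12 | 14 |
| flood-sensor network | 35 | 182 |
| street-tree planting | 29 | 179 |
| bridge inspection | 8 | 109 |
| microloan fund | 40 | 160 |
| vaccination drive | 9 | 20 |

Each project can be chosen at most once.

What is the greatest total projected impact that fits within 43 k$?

Greedy by ratio would take street-tree planting + bridge inspection: 37 k$ used, total 288.
Replace street-tree planting with flood-sensor network: the trade gains 3 net, giving 291 at 43 k$.
Runner-up street-tree planting + bridge inspection tops out at 288.

291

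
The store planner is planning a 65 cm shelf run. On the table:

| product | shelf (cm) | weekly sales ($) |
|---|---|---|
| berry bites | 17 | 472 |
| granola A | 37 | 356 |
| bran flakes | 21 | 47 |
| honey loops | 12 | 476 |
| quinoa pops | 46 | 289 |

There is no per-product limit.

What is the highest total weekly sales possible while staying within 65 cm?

Best packing: 5×honey loops — 60 cm, 2380 total.
Every other selection either busts 65 cm or fails to beat 2380.

2380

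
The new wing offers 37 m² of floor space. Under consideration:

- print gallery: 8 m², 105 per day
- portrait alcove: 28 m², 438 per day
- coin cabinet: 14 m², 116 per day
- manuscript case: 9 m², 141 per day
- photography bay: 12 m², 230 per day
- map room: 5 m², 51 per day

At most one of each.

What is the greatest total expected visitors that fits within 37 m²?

579

Greedy by ratio would take print gallery + manuscript case + photography bay + map room: 34 m² used, total 527.
Dropping print gallery and photography bay and map room frees 25 m²; slotting in portrait alcove (28 m²) lifts the total to 579 at 37 m².
The closest alternative, print gallery + portrait alcove, reaches only 543.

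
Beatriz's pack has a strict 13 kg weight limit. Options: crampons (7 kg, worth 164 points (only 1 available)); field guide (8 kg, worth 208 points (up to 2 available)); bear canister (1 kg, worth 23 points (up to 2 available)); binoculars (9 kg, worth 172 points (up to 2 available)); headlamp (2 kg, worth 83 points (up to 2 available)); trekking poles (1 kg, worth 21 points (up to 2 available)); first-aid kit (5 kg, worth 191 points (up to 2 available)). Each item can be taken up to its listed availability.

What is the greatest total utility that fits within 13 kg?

488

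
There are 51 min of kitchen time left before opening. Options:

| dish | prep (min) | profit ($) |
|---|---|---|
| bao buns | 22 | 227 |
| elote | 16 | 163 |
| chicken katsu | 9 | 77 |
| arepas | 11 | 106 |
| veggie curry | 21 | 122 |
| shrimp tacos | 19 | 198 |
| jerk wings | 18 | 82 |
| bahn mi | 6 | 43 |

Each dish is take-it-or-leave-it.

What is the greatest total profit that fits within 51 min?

502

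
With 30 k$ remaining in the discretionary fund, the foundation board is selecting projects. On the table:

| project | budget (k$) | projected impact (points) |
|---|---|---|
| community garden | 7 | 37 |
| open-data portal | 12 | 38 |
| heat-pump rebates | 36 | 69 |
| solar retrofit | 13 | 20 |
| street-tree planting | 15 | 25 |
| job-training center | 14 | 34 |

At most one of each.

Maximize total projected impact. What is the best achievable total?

75

Density check — community garden 5.29, open-data portal 3.17, job-training center 2.43 are the best per k$.
Taking community garden + open-data portal: 19 k$ used, 75 in projected impact.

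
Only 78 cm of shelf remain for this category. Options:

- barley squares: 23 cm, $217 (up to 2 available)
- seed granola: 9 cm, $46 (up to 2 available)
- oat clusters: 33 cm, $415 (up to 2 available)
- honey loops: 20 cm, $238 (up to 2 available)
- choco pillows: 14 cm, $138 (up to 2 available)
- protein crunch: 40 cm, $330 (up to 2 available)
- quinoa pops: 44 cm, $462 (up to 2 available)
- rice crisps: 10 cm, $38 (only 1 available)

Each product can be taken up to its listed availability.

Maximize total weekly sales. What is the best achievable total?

Taking the top-ratio products first gives seed granola + 2×oat clusters for 876 (75 cm).
Replace seed granola and oat clusters with 2×honey loops: the trade gains 15 net, giving 891 at 73 cm.
The spare 5 cm is too small for any remaining product, and no exchange beats 891.

891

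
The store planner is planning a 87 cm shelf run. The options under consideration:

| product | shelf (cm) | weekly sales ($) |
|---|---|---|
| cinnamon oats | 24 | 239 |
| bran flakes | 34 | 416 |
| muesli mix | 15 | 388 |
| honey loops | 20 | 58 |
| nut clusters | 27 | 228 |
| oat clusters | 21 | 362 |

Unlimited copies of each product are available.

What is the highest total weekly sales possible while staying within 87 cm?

Ranking by ratio (weekly sales/cm): muesli mix 25.87, oat clusters 17.24, bran flakes 12.24.
Taking 5×muesli mix: 75 cm used, 1940 in weekly sales.
The spare 12 cm is too small for any remaining product, and no exchange beats 1940.

1940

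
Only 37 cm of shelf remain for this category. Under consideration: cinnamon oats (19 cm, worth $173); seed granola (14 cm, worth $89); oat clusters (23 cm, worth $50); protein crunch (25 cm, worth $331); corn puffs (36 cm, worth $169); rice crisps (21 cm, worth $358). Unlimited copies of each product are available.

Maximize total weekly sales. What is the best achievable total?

447

Seed granola + rice crisps uses 35 of the 37 cm and totals 447.
That's the maximum — no swap from here does better than 447.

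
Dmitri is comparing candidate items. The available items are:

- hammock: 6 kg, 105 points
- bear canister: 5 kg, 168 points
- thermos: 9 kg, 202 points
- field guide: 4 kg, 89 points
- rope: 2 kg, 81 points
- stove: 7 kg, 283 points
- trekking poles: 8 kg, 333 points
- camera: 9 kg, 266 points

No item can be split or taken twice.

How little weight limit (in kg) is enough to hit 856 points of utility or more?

Need the lightest bundle worth ≥ 856.
bear canister + rope + stove + trekking poles reaches 865 using 22 kg.
Below 22 kg the best achievable stays under 856.

22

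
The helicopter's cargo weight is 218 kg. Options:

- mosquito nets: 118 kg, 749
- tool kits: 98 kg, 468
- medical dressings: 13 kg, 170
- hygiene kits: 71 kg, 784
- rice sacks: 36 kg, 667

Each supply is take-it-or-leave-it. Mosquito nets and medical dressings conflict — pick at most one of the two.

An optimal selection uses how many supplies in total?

4

The maximum people served within 218 kg is 2089.
tool kits + medical dressings + hygiene kits + rice sacks hits 2089 at 218 kg.
Any selection reaching 2089 contains exactly 4 supplies.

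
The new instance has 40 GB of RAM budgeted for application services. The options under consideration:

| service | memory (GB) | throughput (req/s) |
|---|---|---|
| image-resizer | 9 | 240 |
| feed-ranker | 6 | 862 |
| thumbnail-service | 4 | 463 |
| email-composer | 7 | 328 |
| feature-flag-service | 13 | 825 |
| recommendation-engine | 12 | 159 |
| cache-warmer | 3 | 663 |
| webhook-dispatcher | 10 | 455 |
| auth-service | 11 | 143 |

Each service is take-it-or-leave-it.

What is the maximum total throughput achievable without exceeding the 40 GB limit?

3268

Ranking by ratio (throughput/GB): cache-warmer 221.00, feed-ranker 143.67, thumbnail-service 115.75, feature-flag-service 63.46.
Taking the top-ratio services first gives feed-ranker + thumbnail-service + email-composer + feature-flag-service + cache-warmer for 3141 (33 GB).
The 7 GB tied up in email-composer is better spent on webhook-dispatcher — total rises to 3268 (36 GB).
The closest alternative, feed-ranker + thumbnail-service + email-composer + feature-flag-service + cache-warmer, reaches only 3141.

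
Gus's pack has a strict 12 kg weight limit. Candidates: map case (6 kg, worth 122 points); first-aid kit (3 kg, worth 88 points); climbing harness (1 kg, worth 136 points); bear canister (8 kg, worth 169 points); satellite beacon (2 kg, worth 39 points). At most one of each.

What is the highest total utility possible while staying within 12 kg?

393

Taking first-aid kit + climbing harness + bear canister: 12 kg used, 393 in utility.
Next best is map case + first-aid kit + climbing harness + satellite beacon at 385 (12 kg) — short by 8.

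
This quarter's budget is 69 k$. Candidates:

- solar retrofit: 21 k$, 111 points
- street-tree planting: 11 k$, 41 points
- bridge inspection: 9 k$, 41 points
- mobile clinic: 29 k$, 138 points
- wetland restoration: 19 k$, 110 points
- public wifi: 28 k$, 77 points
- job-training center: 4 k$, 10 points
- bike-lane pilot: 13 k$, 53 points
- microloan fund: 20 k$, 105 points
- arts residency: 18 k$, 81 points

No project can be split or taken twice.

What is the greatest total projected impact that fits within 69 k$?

367

Taking solar retrofit + bridge inspection + wetland restoration + microloan fund: 69 k$ used, 367 in projected impact.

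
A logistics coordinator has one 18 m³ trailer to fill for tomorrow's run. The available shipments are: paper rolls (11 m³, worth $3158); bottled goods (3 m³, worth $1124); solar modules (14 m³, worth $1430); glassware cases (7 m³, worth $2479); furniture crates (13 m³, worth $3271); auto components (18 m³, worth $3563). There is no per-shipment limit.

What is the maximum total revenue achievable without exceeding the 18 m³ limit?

Density check — bottled goods 374.67, glassware cases 354.14, paper rolls 287.09, furniture crates 251.62 are the best per m³.
Taking 6×bottled goods: 18 m³ used, 6744 in revenue.
Every other selection either busts 18 m³ or fails to beat 6744.

6744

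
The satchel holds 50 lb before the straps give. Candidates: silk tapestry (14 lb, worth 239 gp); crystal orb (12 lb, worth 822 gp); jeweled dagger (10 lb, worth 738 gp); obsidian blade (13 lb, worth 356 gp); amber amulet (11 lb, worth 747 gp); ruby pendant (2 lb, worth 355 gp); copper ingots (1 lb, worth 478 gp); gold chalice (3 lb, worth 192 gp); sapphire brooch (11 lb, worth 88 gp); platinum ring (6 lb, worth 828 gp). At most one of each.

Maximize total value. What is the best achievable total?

Taking crystal orb + jeweled dagger + amber amulet + ruby pendant + copper ingots + gold chalice + platinum ring: 45 lb used, 4160 in value.
Next best is crystal orb + jeweled dagger + amber amulet + ruby pendant + copper ingots + platinum ring at 3968 (42 lb) — short by 192.

4160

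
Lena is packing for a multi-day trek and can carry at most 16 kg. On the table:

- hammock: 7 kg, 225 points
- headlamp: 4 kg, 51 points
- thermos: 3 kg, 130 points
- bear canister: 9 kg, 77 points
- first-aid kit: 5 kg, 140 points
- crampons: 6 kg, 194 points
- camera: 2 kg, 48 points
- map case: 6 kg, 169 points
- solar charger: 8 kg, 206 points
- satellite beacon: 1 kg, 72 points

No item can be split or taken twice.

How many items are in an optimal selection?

4

Optimal total is 567.
hammock + thermos + first-aid kit + satellite beacon hits 567 at 16 kg.
Every optimal selection uses 4 items.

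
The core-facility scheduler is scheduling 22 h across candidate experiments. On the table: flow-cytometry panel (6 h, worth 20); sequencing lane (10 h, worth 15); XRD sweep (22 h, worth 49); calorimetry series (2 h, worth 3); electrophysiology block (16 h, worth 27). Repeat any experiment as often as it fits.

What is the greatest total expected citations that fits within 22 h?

66

The ratio ordering already packs tightly: 3×flow-cytometry panel + 2×calorimetry series, 22 h, 66.
Nothing else within 22 h beats 66.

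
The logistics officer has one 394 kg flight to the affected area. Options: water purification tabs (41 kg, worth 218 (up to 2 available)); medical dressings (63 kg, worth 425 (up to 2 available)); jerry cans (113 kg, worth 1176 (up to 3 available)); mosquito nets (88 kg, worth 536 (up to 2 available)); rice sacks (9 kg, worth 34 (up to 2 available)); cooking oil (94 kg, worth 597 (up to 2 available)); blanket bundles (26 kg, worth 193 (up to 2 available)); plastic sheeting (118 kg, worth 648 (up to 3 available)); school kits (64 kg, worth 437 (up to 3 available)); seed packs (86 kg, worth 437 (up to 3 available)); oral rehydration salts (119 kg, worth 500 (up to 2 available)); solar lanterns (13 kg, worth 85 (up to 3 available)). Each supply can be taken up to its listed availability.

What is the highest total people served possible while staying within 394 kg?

Ranking by ratio (people served/kg): jerry cans 10.41, blanket bundles 7.42, school kits 6.83, medical dressings 6.75.
3×jerry cans + 2×blanket bundles uses 391 of the 394 kg and totals 3914.
Every other selection either busts 394 kg or exceeds an availability limit or fails to beat 3914.

3914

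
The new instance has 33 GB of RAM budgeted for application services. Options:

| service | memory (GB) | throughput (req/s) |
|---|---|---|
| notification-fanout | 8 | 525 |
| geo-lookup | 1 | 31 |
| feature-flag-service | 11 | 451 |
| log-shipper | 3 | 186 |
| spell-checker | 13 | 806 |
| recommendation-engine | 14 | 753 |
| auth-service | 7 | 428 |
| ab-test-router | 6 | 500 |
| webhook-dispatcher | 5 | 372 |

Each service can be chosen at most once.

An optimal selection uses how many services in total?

Optimal total is 2234.
One optimal bundle: notification-fanout + geo-lookup + spell-checker + ab-test-router + webhook-dispatcher (33 GB).
Any selection reaching 2234 contains exactly 5 services.

5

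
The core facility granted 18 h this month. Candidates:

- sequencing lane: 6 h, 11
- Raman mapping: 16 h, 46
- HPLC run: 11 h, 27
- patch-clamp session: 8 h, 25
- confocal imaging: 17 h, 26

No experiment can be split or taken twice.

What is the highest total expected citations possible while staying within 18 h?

46

A density-first pass picks sequencing lane + patch-clamp session — 36 at 14 h.
The 14 h tied up in sequencing lane and patch-clamp session is better spent on Raman mapping — total rises to 46 (16 h).
The spare 2 h is too small for any remaining experiment, and no exchange beats 46.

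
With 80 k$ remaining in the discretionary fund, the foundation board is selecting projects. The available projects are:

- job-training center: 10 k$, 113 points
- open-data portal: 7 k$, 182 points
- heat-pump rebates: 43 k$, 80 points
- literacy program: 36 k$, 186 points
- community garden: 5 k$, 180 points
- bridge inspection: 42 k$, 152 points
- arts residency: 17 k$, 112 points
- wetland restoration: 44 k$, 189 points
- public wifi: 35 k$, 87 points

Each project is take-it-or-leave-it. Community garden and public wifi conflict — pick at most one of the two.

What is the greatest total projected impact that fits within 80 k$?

773

The ratio ordering already packs tightly: job-training center + open-data portal + literacy program + community garden + arts residency, 75 k$, 773.
Next best is job-training center + open-data portal + community garden + wetland restoration at 664 (66 k$) — short by 109.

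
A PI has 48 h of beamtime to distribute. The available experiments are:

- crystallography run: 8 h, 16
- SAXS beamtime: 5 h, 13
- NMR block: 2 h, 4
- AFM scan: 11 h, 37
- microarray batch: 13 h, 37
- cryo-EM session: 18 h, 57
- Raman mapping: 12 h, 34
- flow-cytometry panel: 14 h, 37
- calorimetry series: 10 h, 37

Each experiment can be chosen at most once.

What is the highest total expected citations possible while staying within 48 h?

149

Density check — calorimetry series 3.70, AFM scan 3.36, cryo-EM session 3.17, microarray batch 2.85 are the best per h.
Greedy by ratio would take SAXS beamtime + NMR block + AFM scan + cryo-EM session + calorimetry series: 46 h used, total 148.
The 23 h tied up in SAXS beamtime and cryo-EM session is better spent on microarray batch + Raman mapping — total rises to 149 (48 h).
The closest alternative, SAXS beamtime + NMR block + AFM scan + cryo-EM session + calorimetry series, reaches only 148.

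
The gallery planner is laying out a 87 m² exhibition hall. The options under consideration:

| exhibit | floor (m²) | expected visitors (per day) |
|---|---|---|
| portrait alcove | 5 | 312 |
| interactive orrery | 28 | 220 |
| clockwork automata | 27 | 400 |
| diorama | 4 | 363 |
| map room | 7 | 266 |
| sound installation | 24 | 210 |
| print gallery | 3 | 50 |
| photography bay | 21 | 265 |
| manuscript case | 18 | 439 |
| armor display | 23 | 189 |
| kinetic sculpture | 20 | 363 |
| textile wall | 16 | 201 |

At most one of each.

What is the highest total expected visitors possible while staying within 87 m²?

2193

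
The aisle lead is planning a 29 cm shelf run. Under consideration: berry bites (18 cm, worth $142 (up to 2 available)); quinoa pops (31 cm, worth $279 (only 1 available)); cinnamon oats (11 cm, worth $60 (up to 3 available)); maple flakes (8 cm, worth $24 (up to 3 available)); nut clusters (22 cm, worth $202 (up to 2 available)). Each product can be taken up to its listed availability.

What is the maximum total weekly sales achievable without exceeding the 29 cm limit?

202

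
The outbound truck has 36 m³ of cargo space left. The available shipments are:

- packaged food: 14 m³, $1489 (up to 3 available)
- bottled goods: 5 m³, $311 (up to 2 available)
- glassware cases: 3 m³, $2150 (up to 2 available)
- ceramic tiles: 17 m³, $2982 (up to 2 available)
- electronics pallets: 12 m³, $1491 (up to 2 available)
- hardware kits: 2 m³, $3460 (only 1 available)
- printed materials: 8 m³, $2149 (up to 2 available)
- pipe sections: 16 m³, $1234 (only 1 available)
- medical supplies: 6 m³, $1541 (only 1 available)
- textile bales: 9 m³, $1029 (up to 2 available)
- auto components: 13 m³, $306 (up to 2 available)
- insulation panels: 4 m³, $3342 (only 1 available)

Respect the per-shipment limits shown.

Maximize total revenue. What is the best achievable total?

Best packing: 2×glassware cases + hardware kits + 2×printed materials + medical supplies + insulation panels — 34 m³, 16941 total.
That's the maximum — no swap from here does better than 16941.

16941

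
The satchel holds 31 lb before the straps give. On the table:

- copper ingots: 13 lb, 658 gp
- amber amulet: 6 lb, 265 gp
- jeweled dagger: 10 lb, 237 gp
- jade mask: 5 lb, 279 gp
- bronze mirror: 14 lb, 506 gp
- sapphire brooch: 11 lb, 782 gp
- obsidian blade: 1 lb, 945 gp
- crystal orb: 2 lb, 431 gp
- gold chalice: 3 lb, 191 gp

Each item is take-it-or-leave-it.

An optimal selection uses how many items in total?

Optimal total is 3007.
One optimal bundle: copper ingots + sapphire brooch + obsidian blade + crystal orb + gold chalice (30 lb).
All optima have 5 items.

5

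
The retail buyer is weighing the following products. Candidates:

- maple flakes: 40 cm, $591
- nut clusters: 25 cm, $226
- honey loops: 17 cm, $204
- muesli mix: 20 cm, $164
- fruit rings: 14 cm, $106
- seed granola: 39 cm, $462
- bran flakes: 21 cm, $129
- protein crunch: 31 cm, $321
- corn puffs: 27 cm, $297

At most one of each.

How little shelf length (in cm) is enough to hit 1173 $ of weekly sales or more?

96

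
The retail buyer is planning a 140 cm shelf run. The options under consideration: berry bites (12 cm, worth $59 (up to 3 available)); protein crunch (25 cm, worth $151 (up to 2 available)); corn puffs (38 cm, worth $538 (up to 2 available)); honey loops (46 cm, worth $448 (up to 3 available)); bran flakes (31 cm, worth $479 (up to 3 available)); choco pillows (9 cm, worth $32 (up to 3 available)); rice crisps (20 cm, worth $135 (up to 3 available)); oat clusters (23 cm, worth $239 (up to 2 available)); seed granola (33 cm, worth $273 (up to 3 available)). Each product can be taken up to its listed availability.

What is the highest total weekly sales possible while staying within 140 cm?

2034

Density check — bran flakes 15.45, corn puffs 14.16, oat clusters 10.39, honey loops 9.74 are the best per cm.
A density-first pass picks corn puffs + 3×bran flakes + choco pillows — 2007 at 140 cm.
Replace bran flakes and choco pillows with corn puffs: the trade gains 27 net, giving 2034 at 138 cm.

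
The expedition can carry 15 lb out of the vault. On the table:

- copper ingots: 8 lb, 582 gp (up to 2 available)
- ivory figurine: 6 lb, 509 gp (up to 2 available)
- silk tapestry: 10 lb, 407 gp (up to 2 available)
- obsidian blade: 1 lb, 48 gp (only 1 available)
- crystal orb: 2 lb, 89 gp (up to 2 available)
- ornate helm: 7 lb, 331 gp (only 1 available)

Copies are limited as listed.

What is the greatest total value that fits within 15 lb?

Best packing: 2×ivory figurine + obsidian blade + crystal orb — 15 lb, 1155 total.

1155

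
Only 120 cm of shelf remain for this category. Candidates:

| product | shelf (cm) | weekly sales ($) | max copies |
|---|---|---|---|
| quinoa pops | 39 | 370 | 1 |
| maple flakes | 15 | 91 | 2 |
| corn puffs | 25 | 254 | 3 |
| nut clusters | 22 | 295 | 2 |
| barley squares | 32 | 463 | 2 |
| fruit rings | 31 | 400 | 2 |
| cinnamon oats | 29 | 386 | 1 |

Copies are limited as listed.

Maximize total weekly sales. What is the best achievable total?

1621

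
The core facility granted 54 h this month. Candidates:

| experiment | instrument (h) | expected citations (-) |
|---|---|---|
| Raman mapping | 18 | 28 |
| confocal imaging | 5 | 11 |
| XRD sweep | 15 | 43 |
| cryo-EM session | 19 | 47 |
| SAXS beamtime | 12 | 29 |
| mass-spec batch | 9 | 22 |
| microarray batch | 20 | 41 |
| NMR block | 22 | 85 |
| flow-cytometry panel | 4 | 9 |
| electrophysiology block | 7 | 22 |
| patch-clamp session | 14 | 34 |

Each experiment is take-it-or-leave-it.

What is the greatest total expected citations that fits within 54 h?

172

Density check — NMR block 3.86, electrophysiology block 3.14, XRD sweep 2.87 are the best per h.
The ratio ordering already packs tightly: XRD sweep + mass-spec batch + NMR block + electrophysiology block, 53 h, 172.
Next best is confocal imaging + XRD sweep + NMR block + flow-cytometry panel + electrophysiology block at 170 (53 h) — short by 2.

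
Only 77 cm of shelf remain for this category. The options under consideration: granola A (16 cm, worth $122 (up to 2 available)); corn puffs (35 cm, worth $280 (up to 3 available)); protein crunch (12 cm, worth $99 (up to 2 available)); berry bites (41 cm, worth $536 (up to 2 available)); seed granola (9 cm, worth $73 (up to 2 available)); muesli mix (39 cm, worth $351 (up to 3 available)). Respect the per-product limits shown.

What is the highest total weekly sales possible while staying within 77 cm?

816

The ratio heuristic lands on 2×protein crunch + berry bites + seed granola (807) but leaves 3 cm idle.
The 33 cm tied up in 2×protein crunch and seed granola is better spent on corn puffs — total rises to 816 (76 cm).
Every other selection either busts 77 cm or exceeds an availability limit or fails to beat 816.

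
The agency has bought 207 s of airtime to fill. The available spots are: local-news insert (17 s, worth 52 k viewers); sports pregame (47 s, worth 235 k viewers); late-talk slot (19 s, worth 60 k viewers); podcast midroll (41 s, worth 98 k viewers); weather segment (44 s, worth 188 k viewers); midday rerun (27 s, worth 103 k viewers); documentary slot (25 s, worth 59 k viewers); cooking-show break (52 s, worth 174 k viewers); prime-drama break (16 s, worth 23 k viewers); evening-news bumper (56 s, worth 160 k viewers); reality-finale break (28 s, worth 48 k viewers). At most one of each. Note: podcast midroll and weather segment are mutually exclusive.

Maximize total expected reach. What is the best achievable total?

The ratio ordering already packs tightly: local-news insert + sports pregame + late-talk slot + weather segment + midday rerun + cooking-show break, 206 s, 812.
Nothing else feasible within 207 s beats 812.

812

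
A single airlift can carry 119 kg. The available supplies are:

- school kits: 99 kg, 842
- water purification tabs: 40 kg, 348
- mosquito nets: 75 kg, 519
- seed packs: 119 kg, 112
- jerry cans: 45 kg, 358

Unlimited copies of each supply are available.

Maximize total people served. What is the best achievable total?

867

Filling by ratio: 2×water purification tabs for 696, with 39 kg left unused.
Dropping water purification tabs frees 40 kg; slotting in mosquito nets (75 kg) lifts the total to 867 at 115 kg.
The spare 4 kg is too small for any remaining supply, and no exchange beats 867.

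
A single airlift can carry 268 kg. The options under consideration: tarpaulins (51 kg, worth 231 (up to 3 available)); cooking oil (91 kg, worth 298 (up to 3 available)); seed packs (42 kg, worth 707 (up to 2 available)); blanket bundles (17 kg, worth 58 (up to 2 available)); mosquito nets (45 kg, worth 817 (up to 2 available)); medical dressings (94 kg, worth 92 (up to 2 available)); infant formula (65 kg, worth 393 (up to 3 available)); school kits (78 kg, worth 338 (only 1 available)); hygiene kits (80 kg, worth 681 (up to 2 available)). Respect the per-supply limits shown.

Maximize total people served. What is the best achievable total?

3729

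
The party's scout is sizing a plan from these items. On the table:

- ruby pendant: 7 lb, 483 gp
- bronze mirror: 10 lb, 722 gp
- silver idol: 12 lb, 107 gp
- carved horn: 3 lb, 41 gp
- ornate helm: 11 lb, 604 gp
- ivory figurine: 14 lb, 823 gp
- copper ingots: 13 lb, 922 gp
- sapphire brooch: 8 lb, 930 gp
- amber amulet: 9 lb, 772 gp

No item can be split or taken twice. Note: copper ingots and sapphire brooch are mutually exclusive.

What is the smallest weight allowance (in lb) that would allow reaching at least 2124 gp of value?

Look for the lowest-weight combination reaching 2124.
ruby pendant + sapphire brooch + amber amulet reaches 2185 using 24 lb.
No combination under 24 lb hits 2124.

24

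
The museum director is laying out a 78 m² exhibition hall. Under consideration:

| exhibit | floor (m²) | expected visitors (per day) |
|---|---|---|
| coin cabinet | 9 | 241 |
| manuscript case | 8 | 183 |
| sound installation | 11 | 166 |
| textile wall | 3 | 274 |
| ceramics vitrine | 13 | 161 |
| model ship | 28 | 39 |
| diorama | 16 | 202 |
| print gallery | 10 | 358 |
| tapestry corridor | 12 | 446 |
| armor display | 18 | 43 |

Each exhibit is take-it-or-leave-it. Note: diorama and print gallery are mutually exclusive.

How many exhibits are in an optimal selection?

7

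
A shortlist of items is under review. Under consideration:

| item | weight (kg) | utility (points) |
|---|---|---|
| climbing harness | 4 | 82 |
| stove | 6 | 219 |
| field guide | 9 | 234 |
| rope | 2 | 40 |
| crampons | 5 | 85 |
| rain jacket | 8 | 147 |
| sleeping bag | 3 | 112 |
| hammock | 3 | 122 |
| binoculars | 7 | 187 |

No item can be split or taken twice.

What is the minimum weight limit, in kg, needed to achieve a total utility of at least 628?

Minimise kg subject to total utility ≥ 628.
Taking stove + sleeping bag + hammock + binoculars gives 640 (≥ 628) for 19 kg.
No combination under 19 kg hits 628.

19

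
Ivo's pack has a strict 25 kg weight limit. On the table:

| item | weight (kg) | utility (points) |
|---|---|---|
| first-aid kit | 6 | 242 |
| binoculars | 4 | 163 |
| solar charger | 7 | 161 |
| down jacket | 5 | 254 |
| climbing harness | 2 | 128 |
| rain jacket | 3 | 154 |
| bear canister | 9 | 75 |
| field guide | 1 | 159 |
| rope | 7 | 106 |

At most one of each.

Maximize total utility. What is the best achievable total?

A density-first pass picks first-aid kit + binoculars + down jacket + climbing harness + rain jacket + field guide — 1100 at 21 kg.
The 3 kg tied up in rain jacket is better spent on solar charger — total rises to 1107 (25 kg).
That's the maximum — no swap from here does better than 1107.

1107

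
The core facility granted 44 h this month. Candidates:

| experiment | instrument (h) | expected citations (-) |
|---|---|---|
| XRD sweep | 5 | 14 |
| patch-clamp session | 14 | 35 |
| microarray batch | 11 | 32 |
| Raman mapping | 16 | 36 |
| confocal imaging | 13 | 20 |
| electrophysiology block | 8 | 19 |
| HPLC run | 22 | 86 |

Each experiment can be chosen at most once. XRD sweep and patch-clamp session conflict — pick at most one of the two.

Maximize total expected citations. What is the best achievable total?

140

Filling by ratio: XRD sweep + microarray batch + HPLC run for 132, with 6 h left unused.
The 16 h tied up in XRD sweep and microarray batch is better spent on patch-clamp session + electrophysiology block — total rises to 140 (44 h).
The closest alternative, microarray batch + electrophysiology block + HPLC run, reaches only 137.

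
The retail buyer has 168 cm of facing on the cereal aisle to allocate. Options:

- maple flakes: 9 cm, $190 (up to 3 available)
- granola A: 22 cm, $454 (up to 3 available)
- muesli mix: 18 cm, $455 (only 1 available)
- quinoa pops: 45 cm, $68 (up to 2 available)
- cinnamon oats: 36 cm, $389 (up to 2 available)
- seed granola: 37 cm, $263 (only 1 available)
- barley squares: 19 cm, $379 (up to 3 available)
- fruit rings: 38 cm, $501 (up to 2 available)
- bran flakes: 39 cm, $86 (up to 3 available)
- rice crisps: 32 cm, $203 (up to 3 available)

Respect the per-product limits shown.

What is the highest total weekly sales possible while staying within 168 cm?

3524

Best packing: 3×maple flakes + 3×granola A + muesli mix + 3×barley squares — 168 cm, 3524 total.
That's the maximum — no swap from here does better than 3524.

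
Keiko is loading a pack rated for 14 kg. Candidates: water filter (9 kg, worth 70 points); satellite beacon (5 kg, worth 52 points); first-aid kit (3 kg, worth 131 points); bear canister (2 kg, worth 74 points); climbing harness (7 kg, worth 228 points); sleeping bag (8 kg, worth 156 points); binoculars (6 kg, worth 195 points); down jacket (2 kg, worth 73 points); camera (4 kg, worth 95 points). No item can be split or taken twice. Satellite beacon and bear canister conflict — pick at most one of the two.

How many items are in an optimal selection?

4

The maximum utility within 14 kg is 506.
first-aid kit + bear canister + climbing harness + down jacket hits 506 at 14 kg.
All optima have 4 items.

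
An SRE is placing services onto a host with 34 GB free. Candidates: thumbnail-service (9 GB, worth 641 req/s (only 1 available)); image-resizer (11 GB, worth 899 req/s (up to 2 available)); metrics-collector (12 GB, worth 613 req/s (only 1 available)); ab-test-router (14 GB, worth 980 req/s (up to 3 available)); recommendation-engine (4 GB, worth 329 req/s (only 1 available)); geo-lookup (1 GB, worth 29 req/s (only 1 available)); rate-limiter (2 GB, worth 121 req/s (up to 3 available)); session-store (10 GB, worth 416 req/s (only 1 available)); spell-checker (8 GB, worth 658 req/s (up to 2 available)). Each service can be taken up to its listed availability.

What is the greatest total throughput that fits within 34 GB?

2785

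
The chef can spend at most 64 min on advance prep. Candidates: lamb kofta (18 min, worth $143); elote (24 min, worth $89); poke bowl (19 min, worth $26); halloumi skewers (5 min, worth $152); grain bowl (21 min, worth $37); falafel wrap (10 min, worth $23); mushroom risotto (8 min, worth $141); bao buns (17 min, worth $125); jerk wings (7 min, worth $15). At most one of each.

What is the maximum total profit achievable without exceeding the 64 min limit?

Taking lamb kofta + halloumi skewers + falafel wrap + mushroom risotto + bao buns: 58 min used, 584 in profit.

584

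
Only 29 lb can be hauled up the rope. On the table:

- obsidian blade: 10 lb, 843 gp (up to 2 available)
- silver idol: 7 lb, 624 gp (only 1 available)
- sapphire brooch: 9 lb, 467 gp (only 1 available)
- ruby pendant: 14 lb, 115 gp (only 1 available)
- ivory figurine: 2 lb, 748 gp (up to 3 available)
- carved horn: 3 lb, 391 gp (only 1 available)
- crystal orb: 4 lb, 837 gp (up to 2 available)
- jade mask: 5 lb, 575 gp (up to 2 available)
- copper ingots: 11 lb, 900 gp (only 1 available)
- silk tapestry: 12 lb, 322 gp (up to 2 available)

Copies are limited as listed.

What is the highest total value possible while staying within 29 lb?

Taking the top-ratio items first gives 3×ivory figurine + carved horn + 2×crystal orb + 2×jade mask for 5459 (27 lb).
Dropping jade mask frees 5 lb; slotting in silver idol (7 lb) lifts the total to 5508 at 29 lb.
Every other selection either busts 29 lb or exceeds an availability limit or fails to beat 5508.

5508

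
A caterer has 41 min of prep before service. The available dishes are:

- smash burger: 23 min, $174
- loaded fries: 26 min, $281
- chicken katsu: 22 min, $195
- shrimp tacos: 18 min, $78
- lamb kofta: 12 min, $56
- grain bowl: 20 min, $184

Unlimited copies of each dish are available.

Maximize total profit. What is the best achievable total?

The ratio heuristic lands on loaded fries + lamb kofta (337) but leaves 3 min idle.
The 38 min tied up in loaded fries and lamb kofta is better spent on 2×grain bowl — total rises to 368 (40 min).

368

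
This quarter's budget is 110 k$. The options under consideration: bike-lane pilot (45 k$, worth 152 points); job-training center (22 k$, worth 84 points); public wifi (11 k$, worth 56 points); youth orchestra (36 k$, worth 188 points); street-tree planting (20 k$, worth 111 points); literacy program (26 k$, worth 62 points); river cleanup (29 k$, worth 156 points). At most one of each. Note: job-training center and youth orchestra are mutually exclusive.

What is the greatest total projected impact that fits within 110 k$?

Public wifi + youth orchestra + street-tree planting + river cleanup uses 96 of the 110 k$ and totals 511.

511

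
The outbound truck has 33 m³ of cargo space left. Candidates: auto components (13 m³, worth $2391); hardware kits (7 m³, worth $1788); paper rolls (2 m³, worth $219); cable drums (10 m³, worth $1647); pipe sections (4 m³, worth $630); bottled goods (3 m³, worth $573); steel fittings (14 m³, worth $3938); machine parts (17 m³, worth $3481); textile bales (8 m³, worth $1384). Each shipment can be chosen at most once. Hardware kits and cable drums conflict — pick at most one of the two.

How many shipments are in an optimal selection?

4

Optimal total is 7740.
hardware kits + pipe sections + steel fittings + textile bales hits 7740 at 33 m³.
Any selection reaching 7740 contains exactly 4 shipments.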